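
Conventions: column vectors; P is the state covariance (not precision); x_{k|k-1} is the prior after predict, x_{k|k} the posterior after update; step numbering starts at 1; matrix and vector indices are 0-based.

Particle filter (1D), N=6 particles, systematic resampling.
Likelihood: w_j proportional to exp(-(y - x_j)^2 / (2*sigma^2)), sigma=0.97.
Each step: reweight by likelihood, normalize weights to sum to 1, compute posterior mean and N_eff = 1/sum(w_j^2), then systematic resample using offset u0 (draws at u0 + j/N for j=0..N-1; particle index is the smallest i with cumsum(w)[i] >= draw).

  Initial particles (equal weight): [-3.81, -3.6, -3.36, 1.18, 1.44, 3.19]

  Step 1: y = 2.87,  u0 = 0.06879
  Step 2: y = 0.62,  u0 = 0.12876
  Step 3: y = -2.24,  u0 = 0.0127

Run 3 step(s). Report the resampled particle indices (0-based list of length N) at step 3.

resampled_idx = [0, 0, 1, 1, 2, 3]

step 1: w=[0.0000, 0.0000, 0.0000, 0.1458, 0.2244, 0.6299]  mean=2.5043  Neff=2.1353  idx=[3, 4, 5, 5, 5, 5]
step 2: w=[0.5082, 0.4200, 0.0180, 0.0180, 0.0180, 0.0180]  mean=1.4335  Neff=2.2938  idx=[0, 0, 0, 1, 1, 3]
step 3: w=[0.2667, 0.2667, 0.2667, 0.1000, 0.1000, 0.0000]  mean=1.2320  Neff=4.2858  idx=[0, 0, 1, 1, 2, 3]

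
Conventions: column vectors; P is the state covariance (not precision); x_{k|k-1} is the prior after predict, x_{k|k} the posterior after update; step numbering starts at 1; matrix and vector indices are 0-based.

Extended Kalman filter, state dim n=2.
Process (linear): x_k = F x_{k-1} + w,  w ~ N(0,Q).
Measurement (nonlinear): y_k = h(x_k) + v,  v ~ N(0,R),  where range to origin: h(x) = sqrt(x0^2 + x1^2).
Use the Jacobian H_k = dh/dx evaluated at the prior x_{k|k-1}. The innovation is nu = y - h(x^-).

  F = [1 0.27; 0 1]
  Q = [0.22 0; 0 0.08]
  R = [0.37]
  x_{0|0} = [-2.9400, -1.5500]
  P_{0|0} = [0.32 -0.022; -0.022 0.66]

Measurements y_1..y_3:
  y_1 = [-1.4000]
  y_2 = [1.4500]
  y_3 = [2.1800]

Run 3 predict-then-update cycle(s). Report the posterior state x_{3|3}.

x_post = [-0.4933, 1.4703]

step 1: x^-=[-3.3585, -1.5500]  P^-=[0.5762 0.1562; 0.1562 0.7400]  H_jac=[-0.9080 -0.4190]  S=[1.0939]  K=[-0.5381; -0.4131]  nu=[-5.0989]  x^+=[-0.6145, 0.5566]  P^+=[0.2594 -0.0870; -0.0870 0.5533]
step 2: x^-=[-0.4642, 0.5566]  P^-=[0.4728 0.0624; 0.0624 0.6333]  H_jac=[-0.6405 0.7679]  S=[0.8761]  K=[-0.2910; 0.5095]  nu=[0.7252]  x^+=[-0.6753, 0.9261]  P^+=[0.3986 0.1923; 0.1923 0.4059]
step 3: x^-=[-0.4252, 0.9261]  P^-=[0.7520 0.3019; 0.3019 0.4859]  H_jac=[-0.4173 0.9088]  S=[0.6733]  K=[-0.0587; 0.4687]  nu=[1.1610]  x^+=[-0.4933, 1.4703]  P^+=[0.7497 0.3204; 0.3204 0.3380]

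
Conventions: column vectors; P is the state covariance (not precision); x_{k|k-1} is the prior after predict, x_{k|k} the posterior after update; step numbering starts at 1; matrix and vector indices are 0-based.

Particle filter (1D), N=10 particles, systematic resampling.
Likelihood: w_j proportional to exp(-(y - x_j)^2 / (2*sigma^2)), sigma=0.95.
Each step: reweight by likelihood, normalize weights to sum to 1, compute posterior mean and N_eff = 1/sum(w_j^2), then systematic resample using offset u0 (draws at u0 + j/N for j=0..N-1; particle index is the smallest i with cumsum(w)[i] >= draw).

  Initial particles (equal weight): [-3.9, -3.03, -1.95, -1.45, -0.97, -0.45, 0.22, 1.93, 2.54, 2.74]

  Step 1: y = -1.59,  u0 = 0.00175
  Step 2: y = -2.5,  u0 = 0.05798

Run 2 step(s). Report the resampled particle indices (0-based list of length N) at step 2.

resampled_idx = [0, 1, 2, 2, 3, 3, 4, 5, 6, 8]

step 1: w=[0.0139, 0.0846, 0.2483, 0.2639, 0.2156, 0.1299, 0.0434, 0.0003, 0.0000, 0.0000]  mean=-1.4348  Neff=4.9036  idx=[0, 2, 2, 2, 3, 3, 3, 4, 4, 5]
step 2: w=[0.0656, 0.1643, 0.1643, 0.1643, 0.1055, 0.1055, 0.1055, 0.0531, 0.0531, 0.0189]  mean=-1.7872  Neff=8.0229  idx=[0, 1, 2, 2, 3, 3, 4, 5, 6, 8]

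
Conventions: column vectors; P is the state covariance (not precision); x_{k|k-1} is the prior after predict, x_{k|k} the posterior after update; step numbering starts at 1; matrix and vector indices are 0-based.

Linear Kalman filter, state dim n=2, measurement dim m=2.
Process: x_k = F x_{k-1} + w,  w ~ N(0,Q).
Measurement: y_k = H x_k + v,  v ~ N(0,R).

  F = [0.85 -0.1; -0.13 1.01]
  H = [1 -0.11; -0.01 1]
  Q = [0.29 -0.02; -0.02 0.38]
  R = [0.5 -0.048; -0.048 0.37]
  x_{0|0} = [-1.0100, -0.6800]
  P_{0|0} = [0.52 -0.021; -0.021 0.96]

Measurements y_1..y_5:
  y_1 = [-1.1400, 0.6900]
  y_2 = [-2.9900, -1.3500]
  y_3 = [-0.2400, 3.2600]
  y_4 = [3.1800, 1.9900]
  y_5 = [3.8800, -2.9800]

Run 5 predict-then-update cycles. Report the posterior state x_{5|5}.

step 1: x^-=[-0.7905, -0.5555]  P^-=[0.6789 -0.1927; -0.1927 1.3736]  S=[1.2379 -0.3988; -0.3988 1.7475]  K=[0.5707 0.0161; -0.0261 0.7812]  nu=[-0.4106, 1.2376]  x^+=[-1.0049, 0.4220]  P^+=[0.2825 -0.0186; -0.0186 0.2901]
step 2: x^-=[-0.8964, 0.5569]  P^-=[0.5002 -0.0967; -0.0967 0.6856]  S=[1.0298 -0.2253; -0.2253 1.0576]  K=[0.4982 0.0099; -0.0264 0.6436]  nu=[-2.0324, -1.9158]  x^+=[-1.9280, -0.6224]  P^+=[0.2467 -0.0178; -0.0178 0.2392]
step 3: x^-=[-1.5766, -0.3780]  P^-=[0.4736 -0.0869; -0.0869 0.6329]  S=[1.0004 -0.2094; -0.2094 1.0046]  K=[0.4851 0.0099; -0.0256 0.6255]  nu=[1.2950, 3.6223]  x^+=[-0.9127, 1.8545]  P^+=[0.2402 -0.0172; -0.0172 0.2325]
step 4: x^-=[-0.9612, 1.9917]  P^-=[0.4688 -0.0850; -0.0850 0.6257]  S=[0.9951 -0.2067; -0.2067 0.9975]  K=[0.4826 0.0100; -0.0253 0.6229]  nu=[4.3603, -0.0113]  x^+=[1.1429, 1.8745]  P^+=[0.2389 -0.0171; -0.0171 0.2315]
step 5: x^-=[0.7840, 1.7446]  P^-=[0.4678 -0.0847; -0.0847 0.6247]  S=[0.9940 -0.2061; -0.2061 0.9964]  K=[0.4821 0.0101; -0.0252 0.6226]  nu=[3.2879, -4.7168]  x^+=[2.3216, -1.2747]  P^+=[0.2387 -0.0170; -0.0170 0.2314]

x_post = [2.3216, -1.2747]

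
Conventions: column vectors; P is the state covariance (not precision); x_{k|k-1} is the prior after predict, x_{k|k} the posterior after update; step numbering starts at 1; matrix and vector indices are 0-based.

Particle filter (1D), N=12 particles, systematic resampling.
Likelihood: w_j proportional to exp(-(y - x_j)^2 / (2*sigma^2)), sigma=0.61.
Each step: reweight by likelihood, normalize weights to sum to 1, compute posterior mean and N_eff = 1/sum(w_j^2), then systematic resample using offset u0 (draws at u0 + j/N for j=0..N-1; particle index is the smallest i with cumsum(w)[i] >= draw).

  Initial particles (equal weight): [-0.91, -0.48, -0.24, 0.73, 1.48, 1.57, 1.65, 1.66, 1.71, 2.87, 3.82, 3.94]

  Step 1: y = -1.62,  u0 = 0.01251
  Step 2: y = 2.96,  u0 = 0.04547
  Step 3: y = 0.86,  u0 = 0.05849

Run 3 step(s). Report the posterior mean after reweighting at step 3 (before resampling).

post_mean = -0.2716

step 1: w=[0.6680, 0.2294, 0.1018, 0.0008, 0.0000, 0.0000, 0.0000, 0.0000, 0.0000, 0.0000, 0.0000, 0.0000]  mean=-0.7419  Neff=1.9636  idx=[0, 0, 0, 0, 0, 0, 0, 0, 1, 1, 1, 2]
step 2: w=[0.0013, 0.0013, 0.0013, 0.0013, 0.0013, 0.0013, 0.0013, 0.0013, 0.0860, 0.0860, 0.0860, 0.7319]  mean=-0.3087  Neff=1.7924  idx=[8, 9, 10, 11, 11, 11, 11, 11, 11, 11, 11, 11]
step 3: w=[0.0439, 0.0439, 0.0439, 0.0965, 0.0965, 0.0965, 0.0965, 0.0965, 0.0965, 0.0965, 0.0965, 0.0965]  mean=-0.2716  Neff=11.1673  idx=[1, 3, 3, 4, 5, 6, 7, 8, 9, 10, 10, 11]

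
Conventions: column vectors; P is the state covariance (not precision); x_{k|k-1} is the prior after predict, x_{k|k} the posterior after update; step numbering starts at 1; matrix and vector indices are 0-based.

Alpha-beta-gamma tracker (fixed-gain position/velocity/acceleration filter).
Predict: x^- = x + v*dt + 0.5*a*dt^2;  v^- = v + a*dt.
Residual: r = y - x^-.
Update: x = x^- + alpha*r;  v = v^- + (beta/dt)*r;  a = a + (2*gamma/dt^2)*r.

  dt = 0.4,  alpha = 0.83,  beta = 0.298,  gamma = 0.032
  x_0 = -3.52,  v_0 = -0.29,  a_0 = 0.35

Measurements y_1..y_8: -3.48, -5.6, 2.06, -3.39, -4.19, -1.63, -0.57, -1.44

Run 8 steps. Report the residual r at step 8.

step 1: x_pred=-3.6080  r=0.1280  x^+=-3.5018  v^+=-0.0546  a^+=0.4012
step 2: x_pred=-3.4915  r=-2.1085  x^+=-5.2416  v^+=-1.4650  a^+=-0.4422
step 3: x_pred=-5.8629  r=7.9229  x^+=0.7131  v^+=4.2607  a^+=2.7270
step 4: x_pred=2.6356  r=-6.0256  x^+=-2.3657  v^+=0.8625  a^+=0.3168
step 5: x_pred=-1.9953  r=-2.1947  x^+=-3.8169  v^+=-0.6459  a^+=-0.5611
step 6: x_pred=-4.1201  r=2.4901  x^+=-2.0533  v^+=0.9849  a^+=0.4349
step 7: x_pred=-1.6246  r=1.0546  x^+=-0.7493  v^+=1.9445  a^+=0.8568
step 8: x_pred=0.0971  r=-1.5371  x^+=-1.1787  v^+=1.1421  a^+=0.2420

resid = -1.5371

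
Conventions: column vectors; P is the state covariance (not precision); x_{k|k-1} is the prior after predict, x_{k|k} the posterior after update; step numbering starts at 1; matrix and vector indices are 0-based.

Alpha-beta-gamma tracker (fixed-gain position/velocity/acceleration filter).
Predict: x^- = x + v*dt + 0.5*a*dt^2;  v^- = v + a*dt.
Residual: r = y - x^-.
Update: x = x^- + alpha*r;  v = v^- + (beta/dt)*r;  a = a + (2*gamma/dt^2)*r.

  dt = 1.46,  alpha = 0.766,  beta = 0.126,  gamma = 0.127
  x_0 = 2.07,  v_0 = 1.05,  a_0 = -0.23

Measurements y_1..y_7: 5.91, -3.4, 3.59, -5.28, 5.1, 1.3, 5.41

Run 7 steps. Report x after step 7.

x_post = 3.8960

step 1: x_pred=3.3579  r=2.5521  x^+=5.3128  v^+=0.9345  a^+=0.0741
step 2: x_pred=6.7561  r=-10.1561  x^+=-1.0235  v^+=0.1662  a^+=-1.1361
step 3: x_pred=-1.9917  r=5.5817  x^+=2.2839  v^+=-1.0108  a^+=-0.4710
step 4: x_pred=0.3062  r=-5.5862  x^+=-3.9728  v^+=-2.1805  a^+=-1.1366
step 5: x_pred=-8.3678  r=13.4678  x^+=1.9485  v^+=-2.6777  a^+=0.4682
step 6: x_pred=-1.4619  r=2.7619  x^+=0.6537  v^+=-1.7558  a^+=0.7973
step 7: x_pred=-1.0599  r=6.4699  x^+=3.8960  v^+=-0.0333  a^+=1.5683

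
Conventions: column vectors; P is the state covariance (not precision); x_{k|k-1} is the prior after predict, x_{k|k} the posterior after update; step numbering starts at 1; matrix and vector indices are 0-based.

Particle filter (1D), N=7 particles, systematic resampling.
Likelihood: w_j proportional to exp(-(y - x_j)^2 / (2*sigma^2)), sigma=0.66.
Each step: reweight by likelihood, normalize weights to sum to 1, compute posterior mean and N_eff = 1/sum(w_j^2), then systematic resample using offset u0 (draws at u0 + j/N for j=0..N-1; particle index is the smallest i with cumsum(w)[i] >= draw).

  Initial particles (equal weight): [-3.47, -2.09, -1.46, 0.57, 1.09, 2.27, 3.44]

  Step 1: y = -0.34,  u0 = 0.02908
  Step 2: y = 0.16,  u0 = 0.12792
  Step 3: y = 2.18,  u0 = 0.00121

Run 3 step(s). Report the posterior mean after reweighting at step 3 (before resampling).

step 1: w=[0.0000, 0.0397, 0.3162, 0.5159, 0.1276, 0.0005, 0.0000]  mean=-0.1104  Neff=2.6041  idx=[1, 2, 2, 3, 3, 3, 4]
step 2: w=[0.0010, 0.0167, 0.0167, 0.2799, 0.2799, 0.2799, 0.1258]  mean=0.5649  Neff=3.9767  idx=[3, 3, 4, 4, 5, 5, 6]
step 3: w=[0.0908, 0.0908, 0.0908, 0.0908, 0.0908, 0.0908, 0.4551]  mean=0.8066  Neff=3.8974  idx=[0, 1, 3, 4, 6, 6, 6]

post_mean = 0.8066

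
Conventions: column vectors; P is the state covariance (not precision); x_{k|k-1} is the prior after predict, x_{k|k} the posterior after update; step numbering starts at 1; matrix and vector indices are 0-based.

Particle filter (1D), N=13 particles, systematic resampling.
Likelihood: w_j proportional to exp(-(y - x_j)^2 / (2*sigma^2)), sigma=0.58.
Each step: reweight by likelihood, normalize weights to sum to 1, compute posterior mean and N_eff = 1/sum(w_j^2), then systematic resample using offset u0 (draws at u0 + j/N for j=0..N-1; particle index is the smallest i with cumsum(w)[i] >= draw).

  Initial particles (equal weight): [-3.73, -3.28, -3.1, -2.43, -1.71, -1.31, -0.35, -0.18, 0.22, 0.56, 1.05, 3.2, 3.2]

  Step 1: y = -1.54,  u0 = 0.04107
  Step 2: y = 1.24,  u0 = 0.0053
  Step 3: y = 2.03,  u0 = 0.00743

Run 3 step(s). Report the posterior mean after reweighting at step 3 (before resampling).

step 1: w=[0.0003, 0.0046, 0.0111, 0.1270, 0.3948, 0.3809, 0.0502, 0.0264, 0.0041, 0.0006, 0.0000, 0.0000, 0.0000]  mean=-1.5543  Neff=3.1204  idx=[3, 3, 4, 4, 4, 4, 4, 5, 5, 5, 5, 5, 6]
step 2: w=[0.0000, 0.0000, 0.0001, 0.0001, 0.0001, 0.0001, 0.0001, 0.0027, 0.0027, 0.0027, 0.0027, 0.0027, 0.9861]  mean=-0.3636  Neff=1.0284  idx=[8, 12, 12, 12, 12, 12, 12, 12, 12, 12, 12, 12, 12]
step 3: w=[0.0000, 0.0833, 0.0833, 0.0833, 0.0833, 0.0833, 0.0833, 0.0833, 0.0833, 0.0833, 0.0833, 0.0833, 0.0833]  mean=-0.3500  Neff=12.0006  idx=[1, 2, 2, 3, 4, 5, 6, 7, 8, 9, 10, 11, 12]

post_mean = -0.3500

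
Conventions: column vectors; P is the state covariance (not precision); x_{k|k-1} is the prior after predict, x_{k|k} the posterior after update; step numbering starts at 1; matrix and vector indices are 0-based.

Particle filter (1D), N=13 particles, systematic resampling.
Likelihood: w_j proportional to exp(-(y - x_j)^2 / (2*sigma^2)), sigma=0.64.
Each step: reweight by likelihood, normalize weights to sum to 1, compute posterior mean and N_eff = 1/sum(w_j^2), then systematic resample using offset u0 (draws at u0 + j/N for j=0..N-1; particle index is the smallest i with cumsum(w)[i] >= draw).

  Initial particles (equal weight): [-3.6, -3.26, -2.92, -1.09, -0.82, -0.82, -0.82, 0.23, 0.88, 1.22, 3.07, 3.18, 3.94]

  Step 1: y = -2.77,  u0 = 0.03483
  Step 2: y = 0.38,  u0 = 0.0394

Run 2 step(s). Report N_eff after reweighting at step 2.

step 1: w=[0.1951, 0.3374, 0.4400, 0.0144, 0.0044, 0.0044, 0.0044, 0.0000, 0.0000, 0.0000, 0.0000, 0.0000, 0.0000]  mean=-3.1135  Neff=2.8921  idx=[0, 0, 0, 1, 1, 1, 1, 2, 2, 2, 2, 2, 2]
step 2: w=[0.0004, 0.0004, 0.0004, 0.0090, 0.0090, 0.0090, 0.0090, 0.1605, 0.1605, 0.1605, 0.1605, 0.1605, 0.1605]  mean=-2.9330  Neff=6.4585  idx=[7, 7, 7, 8, 8, 9, 9, 10, 10, 11, 11, 12, 12]

N_eff = 6.4585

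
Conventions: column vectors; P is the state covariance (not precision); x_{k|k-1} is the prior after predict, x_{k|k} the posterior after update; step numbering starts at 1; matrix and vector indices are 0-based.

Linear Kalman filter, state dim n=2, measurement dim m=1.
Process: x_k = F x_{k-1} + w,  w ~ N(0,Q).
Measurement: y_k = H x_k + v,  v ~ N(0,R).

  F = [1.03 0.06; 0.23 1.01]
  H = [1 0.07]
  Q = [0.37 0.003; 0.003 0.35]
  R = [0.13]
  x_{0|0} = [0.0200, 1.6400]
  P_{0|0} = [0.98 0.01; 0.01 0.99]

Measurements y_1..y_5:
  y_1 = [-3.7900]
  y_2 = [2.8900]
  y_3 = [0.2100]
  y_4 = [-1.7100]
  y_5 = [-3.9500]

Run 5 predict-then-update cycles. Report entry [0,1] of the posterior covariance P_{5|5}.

step 1: x^-=[0.1190, 1.6610]  P^-=[1.4145 0.3057; 0.3057 1.4164]  S=[1.5942]  K=[0.9007; 0.2539]  nu=[-4.0253]  x^+=[-3.5065, 0.6388]  P^+=[0.1212 -0.0589; -0.0589 1.3136]
step 2: x^-=[-3.5733, -0.1613]  P^-=[0.4960 0.0492; 0.0492 1.6690]  S=[0.6411]  K=[0.7791; 0.2590]  nu=[6.4746]  x^+=[1.4710, 1.5154]  P^+=[0.1069 -0.0802; -0.0802 1.6260]
step 3: x^-=[1.6061, 1.8689]  P^-=[0.4793 0.0424; 0.0424 1.9771]  S=[0.6250]  K=[0.7717; 0.2892]  nu=[-1.5269]  x^+=[0.4277, 1.4272]  P^+=[0.1071 -0.0971; -0.0971 1.9248]
step 4: x^-=[0.5262, 1.5399]  P^-=[0.4786 0.0426; 0.0426 2.2741]  S=[0.6257]  K=[0.7696; 0.3226]  nu=[-2.3440]  x^+=[-1.2779, 0.7838]  P^+=[0.1079 -0.1127; -0.1127 2.2090]
step 5: x^-=[-1.2692, 0.4978]  P^-=[0.4785 0.0436; 0.0436 2.5567]  S=[0.6272]  K=[0.7679; 0.3549]  nu=[-2.7157]  x^+=[-3.3545, -0.4661]  P^+=[0.1087 -0.1273; -0.1273 2.4777]

P_post[0,1] = -0.1273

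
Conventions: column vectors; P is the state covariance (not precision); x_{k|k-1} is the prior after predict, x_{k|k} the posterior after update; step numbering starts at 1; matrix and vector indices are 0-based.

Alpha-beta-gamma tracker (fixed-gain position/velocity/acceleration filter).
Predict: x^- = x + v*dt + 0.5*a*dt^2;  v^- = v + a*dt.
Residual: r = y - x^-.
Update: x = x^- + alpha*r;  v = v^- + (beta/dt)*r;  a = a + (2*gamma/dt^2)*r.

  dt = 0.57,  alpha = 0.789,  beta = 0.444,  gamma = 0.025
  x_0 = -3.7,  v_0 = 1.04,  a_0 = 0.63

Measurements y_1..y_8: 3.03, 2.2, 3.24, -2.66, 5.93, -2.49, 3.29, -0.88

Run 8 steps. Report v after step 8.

v_post = -1.5318

step 1: x_pred=-3.0049  r=6.0349  x^+=1.7566  v^+=6.0999  a^+=1.5587
step 2: x_pred=5.4868  r=-3.2868  x^+=2.8935  v^+=4.4281  a^+=1.0529
step 3: x_pred=5.5886  r=-2.3486  x^+=3.7356  v^+=3.1989  a^+=0.6915
step 4: x_pred=5.6712  r=-8.3312  x^+=-0.9021  v^+=-2.8966  a^+=-0.5907
step 5: x_pred=-2.6491  r=8.5791  x^+=4.1198  v^+=3.4494  a^+=0.7296
step 6: x_pred=6.2045  r=-8.6945  x^+=-0.6555  v^+=-2.9073  a^+=-0.6084
step 7: x_pred=-2.4114  r=5.7014  x^+=2.0870  v^+=1.1871  a^+=0.2690
step 8: x_pred=2.8073  r=-3.6873  x^+=-0.1020  v^+=-1.5318  a^+=-0.2985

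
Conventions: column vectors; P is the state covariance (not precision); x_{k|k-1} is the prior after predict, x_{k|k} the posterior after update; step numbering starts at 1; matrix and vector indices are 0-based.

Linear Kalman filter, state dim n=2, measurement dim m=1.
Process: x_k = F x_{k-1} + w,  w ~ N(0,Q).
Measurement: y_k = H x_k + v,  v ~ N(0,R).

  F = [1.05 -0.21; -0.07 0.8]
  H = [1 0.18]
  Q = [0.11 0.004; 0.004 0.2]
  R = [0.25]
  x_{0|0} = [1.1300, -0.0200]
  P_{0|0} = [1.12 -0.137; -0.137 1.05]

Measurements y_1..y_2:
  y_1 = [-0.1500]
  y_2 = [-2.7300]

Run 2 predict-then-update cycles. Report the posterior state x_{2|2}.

x_post = [-1.8392, 0.8135]

step 1: x^-=[1.1907, -0.0951]  P^-=[1.4515 -0.3718; -0.3718 0.8928]  S=[1.5966]  K=[0.8672; -0.1322]  nu=[-1.3236]  x^+=[0.0429, 0.0799]  P^+=[0.2508 -0.1887; -0.1887 0.8649]
step 2: x^-=[0.0282, 0.0609]  P^-=[0.5079 -0.3211; -0.3211 0.7759]  S=[0.6674]  K=[0.6743; -0.2718]  nu=[-2.7692]  x^+=[-1.8392, 0.8135]  P^+=[0.2044 -0.1987; -0.1987 0.7266]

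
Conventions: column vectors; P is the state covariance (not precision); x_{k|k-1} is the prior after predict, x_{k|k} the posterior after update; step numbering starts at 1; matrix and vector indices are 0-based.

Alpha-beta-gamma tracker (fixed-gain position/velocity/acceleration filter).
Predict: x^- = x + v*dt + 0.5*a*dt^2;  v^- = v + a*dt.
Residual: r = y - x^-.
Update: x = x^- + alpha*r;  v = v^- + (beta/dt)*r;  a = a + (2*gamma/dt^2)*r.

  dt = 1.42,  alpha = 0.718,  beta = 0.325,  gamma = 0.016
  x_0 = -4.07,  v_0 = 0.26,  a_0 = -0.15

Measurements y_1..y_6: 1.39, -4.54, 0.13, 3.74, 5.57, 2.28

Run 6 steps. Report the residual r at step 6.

resid = -4.8469

step 1: x_pred=-3.8520  r=5.2420  x^+=-0.0883  v^+=1.2468  a^+=-0.0668
step 2: x_pred=1.6148  r=-6.1548  x^+=-2.8043  v^+=-0.2568  a^+=-0.1645
step 3: x_pred=-3.3348  r=3.4648  x^+=-0.8471  v^+=0.3027  a^+=-0.1095
step 4: x_pred=-0.5277  r=4.2677  x^+=2.5365  v^+=1.1239  a^+=-0.0418
step 5: x_pred=4.0904  r=1.4796  x^+=5.1527  v^+=1.4033  a^+=-0.0183
step 6: x_pred=7.1269  r=-4.8469  x^+=3.6468  v^+=0.2680  a^+=-0.0952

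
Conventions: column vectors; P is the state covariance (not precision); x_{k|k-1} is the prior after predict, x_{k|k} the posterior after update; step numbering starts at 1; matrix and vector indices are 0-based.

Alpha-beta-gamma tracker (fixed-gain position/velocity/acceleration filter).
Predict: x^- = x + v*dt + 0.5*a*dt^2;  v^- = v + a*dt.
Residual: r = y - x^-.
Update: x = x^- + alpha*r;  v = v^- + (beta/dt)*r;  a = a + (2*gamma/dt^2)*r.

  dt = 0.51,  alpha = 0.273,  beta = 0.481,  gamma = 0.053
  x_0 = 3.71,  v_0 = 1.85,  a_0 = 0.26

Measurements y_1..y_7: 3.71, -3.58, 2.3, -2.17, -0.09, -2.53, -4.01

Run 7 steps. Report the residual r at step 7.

resid = -1.1628

step 1: x_pred=4.6873  r=-0.9773  x^+=4.4205  v^+=1.0609  a^+=-0.1383
step 2: x_pred=4.9436  r=-8.5236  x^+=2.6166  v^+=-7.0486  a^+=-3.6119
step 3: x_pred=-1.4479  r=3.7479  x^+=-0.4247  v^+=-5.3559  a^+=-2.0846
step 4: x_pred=-3.4273  r=1.2573  x^+=-3.0841  v^+=-5.2332  a^+=-1.5722
step 5: x_pred=-5.9575  r=5.8675  x^+=-4.3556  v^+=-0.5012  a^+=0.8190
step 6: x_pred=-4.5047  r=1.9747  x^+=-3.9656  v^+=1.7790  a^+=1.6238
step 7: x_pred=-2.8472  r=-1.1628  x^+=-3.1646  v^+=1.5104  a^+=1.1499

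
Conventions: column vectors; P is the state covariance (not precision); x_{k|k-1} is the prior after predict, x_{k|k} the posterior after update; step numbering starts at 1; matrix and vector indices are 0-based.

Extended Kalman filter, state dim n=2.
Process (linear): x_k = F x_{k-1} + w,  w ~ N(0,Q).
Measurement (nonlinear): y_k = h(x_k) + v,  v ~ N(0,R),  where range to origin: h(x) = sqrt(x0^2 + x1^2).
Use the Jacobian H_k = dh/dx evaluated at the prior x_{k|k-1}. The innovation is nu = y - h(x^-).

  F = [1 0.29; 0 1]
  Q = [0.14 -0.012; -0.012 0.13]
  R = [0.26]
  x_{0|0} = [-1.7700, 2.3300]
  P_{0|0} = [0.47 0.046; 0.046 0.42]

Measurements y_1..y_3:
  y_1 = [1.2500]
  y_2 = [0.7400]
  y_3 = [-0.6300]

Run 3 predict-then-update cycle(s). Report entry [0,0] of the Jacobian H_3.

step 1: x^-=[-1.0943, 2.3300]  P^-=[0.6720 0.1558; 0.1558 0.5500]  H_jac=[-0.4251 0.9051]  S=[0.7121]  K=[-0.2031; 0.6060]  nu=[-1.3242]  x^+=[-0.8253, 1.5275]  P^+=[0.6426 0.2435; 0.2435 0.2884]
step 2: x^-=[-0.3824, 1.5275]  P^-=[0.9481 0.3151; 0.3151 0.4184]  H_jac=[-0.2428 0.9701]  S=[0.5612]  K=[0.1345; 0.5869]  nu=[-0.8346]  x^+=[-0.4946, 1.0376]  P^+=[0.9379 0.2708; 0.2708 0.2251]
step 3: x^-=[-0.1937, 1.0376]  P^-=[1.2540 0.3241; 0.3241 0.3551]  H_jac=[-0.1835 0.9830]  S=[0.5285]  K=[0.1675; 0.5480]  nu=[-1.6855]  x^+=[-0.4760, 0.1139]  P^+=[1.2391 0.2756; 0.2756 0.1964]

H_jac[0,0] = -0.1835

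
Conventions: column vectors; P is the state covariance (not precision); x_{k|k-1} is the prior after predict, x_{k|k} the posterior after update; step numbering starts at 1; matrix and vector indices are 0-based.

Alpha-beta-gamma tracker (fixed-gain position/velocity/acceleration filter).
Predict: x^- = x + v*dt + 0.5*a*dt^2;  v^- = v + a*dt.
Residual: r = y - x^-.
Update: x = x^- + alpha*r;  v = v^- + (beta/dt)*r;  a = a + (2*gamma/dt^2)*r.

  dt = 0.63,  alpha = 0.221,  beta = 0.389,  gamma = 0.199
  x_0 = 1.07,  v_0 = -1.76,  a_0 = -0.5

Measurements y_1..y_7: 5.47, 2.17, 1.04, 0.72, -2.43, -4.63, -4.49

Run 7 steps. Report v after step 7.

v_post = -15.4612

step 1: x_pred=-0.1380  r=5.6080  x^+=1.1013  v^+=1.3877  a^+=5.1236
step 2: x_pred=2.9924  r=-0.8224  x^+=2.8106  v^+=4.1078  a^+=4.2989
step 3: x_pred=6.2517  r=-5.2117  x^+=5.0999  v^+=3.5981  a^+=-0.9272
step 4: x_pred=7.1827  r=-6.4627  x^+=5.7544  v^+=-0.9765  a^+=-7.4078
step 5: x_pred=3.6692  r=-6.0992  x^+=2.3212  v^+=-9.4094  a^+=-13.5239
step 6: x_pred=-6.2905  r=1.6605  x^+=-5.9235  v^+=-16.9041  a^+=-11.8588
step 7: x_pred=-18.9265  r=14.4365  x^+=-15.7360  v^+=-15.4612  a^+=2.6177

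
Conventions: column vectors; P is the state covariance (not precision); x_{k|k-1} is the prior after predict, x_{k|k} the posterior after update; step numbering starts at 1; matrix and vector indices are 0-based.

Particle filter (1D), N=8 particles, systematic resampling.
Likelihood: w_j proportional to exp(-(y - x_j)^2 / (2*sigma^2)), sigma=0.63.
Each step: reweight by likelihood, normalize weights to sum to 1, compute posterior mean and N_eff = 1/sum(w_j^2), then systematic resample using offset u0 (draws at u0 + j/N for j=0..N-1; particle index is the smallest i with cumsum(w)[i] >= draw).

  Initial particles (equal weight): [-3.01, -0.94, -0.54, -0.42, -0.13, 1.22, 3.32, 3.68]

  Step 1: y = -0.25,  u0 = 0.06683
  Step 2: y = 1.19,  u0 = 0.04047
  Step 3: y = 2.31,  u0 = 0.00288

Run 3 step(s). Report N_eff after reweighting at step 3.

N_eff = 5.0137

step 1: w=[0.0000, 0.1586, 0.2599, 0.2786, 0.2838, 0.0190, 0.0000, 0.0000]  mean=-0.4203  Neff=3.9799  idx=[1, 2, 2, 3, 3, 3, 4, 4]
step 2: w=[0.0085, 0.0596, 0.0596, 0.0987, 0.0987, 0.0987, 0.2880, 0.2880]  mean=-0.2717  Neff=4.9423  idx=[1, 3, 4, 5, 6, 6, 7, 7]
step 3: w=[0.0144, 0.0335, 0.0335, 0.0335, 0.2213, 0.2213, 0.2213, 0.2213]  mean=-0.1650  Neff=5.0137  idx=[0, 4, 4, 5, 5, 6, 6, 7]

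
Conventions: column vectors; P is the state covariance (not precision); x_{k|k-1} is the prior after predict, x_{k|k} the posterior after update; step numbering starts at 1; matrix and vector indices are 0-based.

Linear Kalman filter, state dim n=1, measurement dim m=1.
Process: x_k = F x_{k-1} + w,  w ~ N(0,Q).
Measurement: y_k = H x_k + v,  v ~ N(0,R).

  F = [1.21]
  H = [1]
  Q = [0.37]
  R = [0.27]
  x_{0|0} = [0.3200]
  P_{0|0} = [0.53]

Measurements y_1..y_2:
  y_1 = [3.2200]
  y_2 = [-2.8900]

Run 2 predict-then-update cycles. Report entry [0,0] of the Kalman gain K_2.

K[0,0] = 0.7187

step 1: x^-=[0.3872]  P^-=[1.1460]  S=[1.4160]  K=[0.8093]  nu=[2.8328]  x^+=[2.6798]  P^+=[0.2185]
step 2: x^-=[3.2426]  P^-=[0.6899]  S=[0.9599]  K=[0.7187]  nu=[-6.1326]  x^+=[-1.1651]  P^+=[0.1941]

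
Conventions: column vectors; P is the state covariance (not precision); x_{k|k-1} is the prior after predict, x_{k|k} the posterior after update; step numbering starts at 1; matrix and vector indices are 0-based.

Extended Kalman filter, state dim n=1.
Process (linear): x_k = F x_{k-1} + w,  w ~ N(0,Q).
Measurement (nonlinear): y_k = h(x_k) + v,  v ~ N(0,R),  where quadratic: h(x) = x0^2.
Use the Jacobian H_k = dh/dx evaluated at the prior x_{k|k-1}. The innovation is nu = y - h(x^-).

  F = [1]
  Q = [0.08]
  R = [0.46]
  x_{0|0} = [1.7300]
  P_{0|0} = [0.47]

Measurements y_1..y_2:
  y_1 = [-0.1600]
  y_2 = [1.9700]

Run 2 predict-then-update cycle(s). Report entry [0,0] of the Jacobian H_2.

H_jac[0,0] = 1.7565

step 1: x^-=[1.7300]  P^-=[0.5500]  H_jac=[3.4600]  S=[7.0444]  K=[0.2701]  nu=[-3.1529]  x^+=[0.8783]  P^+=[0.0359]
step 2: x^-=[0.8783]  P^-=[0.1159]  H_jac=[1.7565]  S=[0.8176]  K=[0.2490]  nu=[1.1987]  x^+=[1.1767]  P^+=[0.0652]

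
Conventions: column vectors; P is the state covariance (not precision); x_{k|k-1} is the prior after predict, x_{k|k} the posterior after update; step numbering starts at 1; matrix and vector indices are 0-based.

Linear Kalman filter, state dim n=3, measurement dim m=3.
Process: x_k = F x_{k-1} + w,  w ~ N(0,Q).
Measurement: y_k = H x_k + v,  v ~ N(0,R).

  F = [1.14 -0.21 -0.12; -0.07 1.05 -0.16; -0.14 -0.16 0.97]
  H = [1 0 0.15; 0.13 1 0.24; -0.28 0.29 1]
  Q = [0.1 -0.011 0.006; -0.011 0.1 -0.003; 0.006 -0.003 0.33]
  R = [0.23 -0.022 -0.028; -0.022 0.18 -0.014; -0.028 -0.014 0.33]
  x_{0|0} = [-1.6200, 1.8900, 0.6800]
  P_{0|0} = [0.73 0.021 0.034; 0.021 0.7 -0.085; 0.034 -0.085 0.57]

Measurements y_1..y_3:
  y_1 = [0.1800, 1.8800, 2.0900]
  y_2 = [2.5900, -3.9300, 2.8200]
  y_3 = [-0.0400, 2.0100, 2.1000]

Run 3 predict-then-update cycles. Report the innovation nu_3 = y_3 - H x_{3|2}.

innov = [-1.6786, 4.3263, 0.1039]

step 1: x^-=[-2.3253, 1.9891, 0.5840]  P^-=[1.0641 -0.1853 -0.1027; -0.1853 0.9162 -0.2951; -0.1027 -0.2951 0.9166]  S=[1.2840 -0.1068 -0.3534; -0.1068 0.9707 0.1558; -0.3534 0.1558 1.3236]  K=[0.7815 0.0345 -0.1387; -0.1413 0.8498 -0.1208; 0.2121 -0.1846 0.7280]  nu=[2.4177, 0.0530, 0.2781]  x^+=[-0.4726, 1.6590, 1.2895]  P^+=[0.1840 -0.0311 -0.0076; -0.0311 0.1885 -0.1112; -0.0076 -0.1112 0.2670]
step 2: x^-=[-1.0419, 1.5687, 1.0515]  P^-=[0.3627 -0.0883 -0.0314; -0.0883 0.3573 -0.1858; -0.0314 -0.1858 0.6248]  S=[0.5973 -0.0766 -0.0995; -0.0766 0.4653 0.0471; -0.0995 0.0471 0.9374]  K=[0.5817 0.0021 -0.1074; -0.1306 0.6367 -0.1071; 0.1967 -0.1187 0.6453]  nu=[3.4742, -5.6156, 1.0218]  x^+=[0.8572, -2.5699, 3.0606]  P^+=[0.1375 -0.0275 -0.0053; -0.0275 0.1442 -0.0901; -0.0053 -0.0901 0.2337]
step 3: x^-=[1.1496, -3.2481, 3.2600]  P^-=[0.2985 -0.0734 -0.0234; -0.0734 0.2998 -0.1523; -0.0234 -0.1523 0.5845]  S=[0.5347 -0.0644 -0.0742; -0.0644 0.4249 0.0558; -0.0742 0.0558 0.8998]  K=[0.5382 -0.0001 -0.0981; -0.1221 0.5913 -0.0965; 0.1970 -0.0882 0.6295]  nu=[-1.6786, 4.3263, 0.1039]  x^+=[0.2357, -0.4949, 2.6132]  P^+=[0.1272 -0.0260 -0.0043; -0.0260 0.1337 -0.0828; -0.0043 -0.0828 0.2262]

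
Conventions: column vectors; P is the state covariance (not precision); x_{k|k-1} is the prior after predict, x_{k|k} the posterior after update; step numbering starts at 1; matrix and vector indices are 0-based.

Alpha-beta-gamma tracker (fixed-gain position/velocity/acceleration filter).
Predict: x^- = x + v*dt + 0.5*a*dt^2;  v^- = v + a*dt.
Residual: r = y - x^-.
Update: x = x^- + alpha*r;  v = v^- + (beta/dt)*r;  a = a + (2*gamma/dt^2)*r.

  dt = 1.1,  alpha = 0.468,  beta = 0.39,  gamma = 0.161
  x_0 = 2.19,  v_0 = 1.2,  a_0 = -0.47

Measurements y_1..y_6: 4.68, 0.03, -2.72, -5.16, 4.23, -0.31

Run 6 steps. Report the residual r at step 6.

step 1: x_pred=3.2256  r=1.4543  x^+=3.9063  v^+=1.1986  a^+=-0.0830
step 2: x_pred=5.1746  r=-5.1446  x^+=2.7669  v^+=-0.7166  a^+=-1.4520
step 3: x_pred=1.1002  r=-3.8202  x^+=-0.6877  v^+=-3.6683  a^+=-2.4686
step 4: x_pred=-6.2163  r=1.0563  x^+=-5.7220  v^+=-6.0093  a^+=-2.1875
step 5: x_pred=-13.6556  r=17.8856  x^+=-5.2851  v^+=-2.0743  a^+=2.5721
step 6: x_pred=-6.0107  r=5.7007  x^+=-3.3428  v^+=2.7762  a^+=4.0892

resid = 5.7007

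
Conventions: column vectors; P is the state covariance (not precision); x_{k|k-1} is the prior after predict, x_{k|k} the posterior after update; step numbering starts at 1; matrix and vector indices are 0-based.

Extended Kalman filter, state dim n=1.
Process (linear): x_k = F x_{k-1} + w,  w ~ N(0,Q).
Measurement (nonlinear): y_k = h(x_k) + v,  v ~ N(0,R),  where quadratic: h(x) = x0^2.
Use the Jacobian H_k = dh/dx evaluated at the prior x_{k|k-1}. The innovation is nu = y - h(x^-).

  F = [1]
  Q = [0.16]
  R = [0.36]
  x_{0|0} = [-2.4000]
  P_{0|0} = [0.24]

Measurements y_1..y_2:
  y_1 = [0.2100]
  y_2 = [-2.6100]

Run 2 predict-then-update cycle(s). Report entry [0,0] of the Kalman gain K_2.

step 1: x^-=[-2.4000]  P^-=[0.4000]  H_jac=[-4.8000]  S=[9.5760]  K=[-0.2005]  nu=[-5.5500]  x^+=[-1.2872]  P^+=[0.0150]
step 2: x^-=[-1.2872]  P^-=[0.1750]  H_jac=[-2.5744]  S=[1.5201]  K=[-0.2964]  nu=[-4.2669]  x^+=[-0.0223]  P^+=[0.0415]

K[0,0] = -0.2964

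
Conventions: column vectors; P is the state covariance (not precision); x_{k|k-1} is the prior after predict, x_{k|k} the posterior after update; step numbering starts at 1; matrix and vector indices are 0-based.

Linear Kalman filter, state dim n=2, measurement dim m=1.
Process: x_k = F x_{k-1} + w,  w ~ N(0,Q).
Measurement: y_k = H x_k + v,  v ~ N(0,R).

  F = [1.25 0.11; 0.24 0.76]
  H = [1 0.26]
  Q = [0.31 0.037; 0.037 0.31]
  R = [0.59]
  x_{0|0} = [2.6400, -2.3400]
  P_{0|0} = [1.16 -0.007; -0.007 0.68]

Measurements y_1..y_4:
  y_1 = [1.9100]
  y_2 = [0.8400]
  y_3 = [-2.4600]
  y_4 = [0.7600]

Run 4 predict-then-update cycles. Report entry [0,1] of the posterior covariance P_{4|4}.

step 1: x^-=[3.0426, -1.1448]  P^-=[2.1288 0.4350; 0.4350 0.7670]  S=[2.9969]  K=[0.7481; 0.2117]  nu=[-0.8350]  x^+=[2.4180, -1.3216]  P^+=[0.4517 -0.0396; -0.0396 0.6327]
step 2: x^-=[2.8771, -0.4241]  P^-=[1.0125 0.1867; 0.1867 0.6870]  S=[1.7460]  K=[0.6077; 0.2092]  nu=[-1.9269]  x^+=[1.7062, -0.8273]  P^+=[0.3677 -0.0353; -0.0353 0.6106]
step 3: x^-=[2.0417, -0.2192]  P^-=[0.8822 0.1639; 0.1639 0.6710]  S=[1.6028]  K=[0.5770; 0.2111]  nu=[-4.4447]  x^+=[-0.5229, -1.1575]  P^+=[0.3486 -0.0313; -0.0313 0.5995]
step 4: x^-=[-0.7810, -1.0052]  P^-=[0.8533 0.1611; 0.1611 0.6649]  S=[1.5720]  K=[0.5694; 0.2125]  nu=[1.8023]  x^+=[0.2454, -0.6223]  P^+=[0.3435 -0.0291; -0.0291 0.5940]

P_post[0,1] = -0.0291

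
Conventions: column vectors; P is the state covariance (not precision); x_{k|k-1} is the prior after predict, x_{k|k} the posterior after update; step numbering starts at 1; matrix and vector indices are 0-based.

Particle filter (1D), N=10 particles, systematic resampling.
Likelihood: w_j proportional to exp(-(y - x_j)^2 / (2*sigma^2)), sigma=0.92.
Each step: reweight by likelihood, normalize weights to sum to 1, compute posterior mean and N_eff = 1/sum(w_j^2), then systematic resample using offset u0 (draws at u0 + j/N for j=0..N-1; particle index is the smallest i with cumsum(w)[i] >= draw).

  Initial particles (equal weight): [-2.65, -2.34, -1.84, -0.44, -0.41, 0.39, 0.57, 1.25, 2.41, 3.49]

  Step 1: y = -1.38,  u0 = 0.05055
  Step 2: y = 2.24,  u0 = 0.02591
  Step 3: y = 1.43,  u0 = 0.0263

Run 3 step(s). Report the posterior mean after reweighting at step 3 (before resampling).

step 1: w=[0.1170, 0.1761, 0.2678, 0.1801, 0.1741, 0.0477, 0.0321, 0.0051, 0.0001, 0.0000]  mean=-1.3221  Neff=5.4802  idx=[0, 1, 1, 2, 2, 2, 3, 4, 4, 5]
step 2: w=[0.0000, 0.0000, 0.0000, 0.0003, 0.0003, 0.0003, 0.0805, 0.0884, 0.0884, 0.7417]  mean=0.1796  Neff=1.7475  idx=[6, 7, 8, 9, 9, 9, 9, 9, 9, 9]
step 3: w=[0.0310, 0.0331, 0.0331, 0.1290, 0.1290, 0.1290, 0.1290, 0.1290, 0.1290, 0.1290]  mean=0.3114  Neff=8.3608  idx=[0, 3, 4, 4, 5, 6, 7, 7, 8, 9]

post_mean = 0.3114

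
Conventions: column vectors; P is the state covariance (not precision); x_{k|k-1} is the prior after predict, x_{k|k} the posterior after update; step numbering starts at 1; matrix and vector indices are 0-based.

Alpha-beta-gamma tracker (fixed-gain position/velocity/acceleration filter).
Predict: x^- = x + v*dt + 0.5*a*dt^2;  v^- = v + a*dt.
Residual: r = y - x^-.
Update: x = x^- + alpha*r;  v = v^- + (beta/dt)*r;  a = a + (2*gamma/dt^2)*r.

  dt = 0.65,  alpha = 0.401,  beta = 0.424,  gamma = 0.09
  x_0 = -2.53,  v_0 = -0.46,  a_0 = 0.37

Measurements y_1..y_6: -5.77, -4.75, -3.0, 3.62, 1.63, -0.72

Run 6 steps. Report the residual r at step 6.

step 1: x_pred=-2.7508  r=-3.0192  x^+=-3.9615  v^+=-2.1889  a^+=-0.9163
step 2: x_pred=-5.5779  r=0.8279  x^+=-5.2459  v^+=-2.2445  a^+=-0.5636
step 3: x_pred=-6.8239  r=3.8239  x^+=-5.2905  v^+=-0.1164  a^+=1.0655
step 4: x_pred=-5.1411  r=8.7611  x^+=-1.6279  v^+=6.2911  a^+=4.7981
step 5: x_pred=3.4749  r=-1.8449  x^+=2.7351  v^+=8.2064  a^+=4.0121
step 6: x_pred=8.9168  r=-9.6368  x^+=5.0524  v^+=4.5281  a^+=-0.0935

resid = -9.6368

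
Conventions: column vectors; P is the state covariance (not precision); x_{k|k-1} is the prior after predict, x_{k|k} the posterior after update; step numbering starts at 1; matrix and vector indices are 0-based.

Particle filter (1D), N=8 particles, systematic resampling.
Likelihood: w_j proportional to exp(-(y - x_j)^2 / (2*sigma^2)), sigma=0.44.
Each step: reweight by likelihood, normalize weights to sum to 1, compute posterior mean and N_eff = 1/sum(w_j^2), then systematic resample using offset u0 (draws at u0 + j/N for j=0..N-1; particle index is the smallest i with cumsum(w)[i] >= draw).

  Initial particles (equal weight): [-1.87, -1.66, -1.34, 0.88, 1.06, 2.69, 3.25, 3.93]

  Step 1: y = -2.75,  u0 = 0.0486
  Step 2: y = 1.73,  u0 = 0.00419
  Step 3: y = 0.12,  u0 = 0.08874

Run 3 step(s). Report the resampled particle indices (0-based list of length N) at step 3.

step 1: w=[0.7209, 0.2477, 0.0314, 0.0000, 0.0000, 0.0000, 0.0000, 0.0000]  mean=-1.8014  Neff=1.7179  idx=[0, 0, 0, 0, 0, 0, 1, 1]
step 2: w=[0.0106, 0.0106, 0.0106, 0.0106, 0.0106, 0.0106, 0.4683, 0.4683]  mean=-1.6733  Neff=2.2765  idx=[0, 6, 6, 6, 6, 7, 7, 7]
step 3: w=[0.0182, 0.1403, 0.1403, 0.1403, 0.1403, 0.1403, 0.1403, 0.1403]  mean=-1.6638  Neff=7.2439  idx=[1, 2, 3, 4, 5, 5, 6, 7]

resampled_idx = [1, 2, 3, 4, 5, 5, 6, 7]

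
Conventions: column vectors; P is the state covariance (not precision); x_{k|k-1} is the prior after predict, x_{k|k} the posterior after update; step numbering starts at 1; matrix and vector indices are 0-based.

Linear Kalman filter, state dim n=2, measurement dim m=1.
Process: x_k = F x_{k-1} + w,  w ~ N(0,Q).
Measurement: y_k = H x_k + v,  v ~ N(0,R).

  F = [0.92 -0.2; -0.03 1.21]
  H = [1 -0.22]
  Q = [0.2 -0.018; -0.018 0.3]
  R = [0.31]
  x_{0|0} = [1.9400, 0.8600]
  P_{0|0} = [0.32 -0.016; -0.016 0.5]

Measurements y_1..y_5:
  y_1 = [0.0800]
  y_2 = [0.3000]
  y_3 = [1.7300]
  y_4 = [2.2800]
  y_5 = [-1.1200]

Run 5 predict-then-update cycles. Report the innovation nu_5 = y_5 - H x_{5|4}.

step 1: x^-=[1.6128, 0.9824]  P^-=[0.4967 -0.1657; -0.1657 1.0335]  S=[0.9297]  K=[0.5735; -0.4228]  nu=[-1.3167]  x^+=[0.8577, 1.5391]  P^+=[0.1909 0.0597; 0.0597 0.8673]
step 2: x^-=[0.4812, 1.8366]  P^-=[0.3743 -0.1663; -0.1663 1.5656]  S=[0.8333]  K=[0.4931; -0.6129]  nu=[0.2228]  x^+=[0.5911, 1.7000]  P^+=[0.1717 0.0856; 0.0856 1.2526]
step 3: x^-=[0.2038, 2.0393]  P^-=[0.3639 -0.2301; -0.2301 2.1278]  S=[0.8782]  K=[0.4721; -0.7951]  nu=[1.9748]  x^+=[1.1361, 0.4691]  P^+=[0.1682 0.0995; 0.0995 1.5727]
step 4: x^-=[0.9514, 0.5336]  P^-=[0.3687 -0.2919; -0.2919 2.5955]  S=[0.9327]  K=[0.4641; -0.9251]  nu=[1.4460]  x^+=[1.6225, -0.8041]  P^+=[0.1678 0.1086; 0.1086 1.7972]
step 5: x^-=[1.6535, -1.0217]  P^-=[0.3739 -0.3360; -0.3360 2.9236]  S=[0.9733]  K=[0.4601; -1.0061]  nu=[-2.9983]  x^+=[0.2739, 1.9949]  P^+=[0.1678 0.1146; 0.1146 1.9384]

innov = [-2.9983]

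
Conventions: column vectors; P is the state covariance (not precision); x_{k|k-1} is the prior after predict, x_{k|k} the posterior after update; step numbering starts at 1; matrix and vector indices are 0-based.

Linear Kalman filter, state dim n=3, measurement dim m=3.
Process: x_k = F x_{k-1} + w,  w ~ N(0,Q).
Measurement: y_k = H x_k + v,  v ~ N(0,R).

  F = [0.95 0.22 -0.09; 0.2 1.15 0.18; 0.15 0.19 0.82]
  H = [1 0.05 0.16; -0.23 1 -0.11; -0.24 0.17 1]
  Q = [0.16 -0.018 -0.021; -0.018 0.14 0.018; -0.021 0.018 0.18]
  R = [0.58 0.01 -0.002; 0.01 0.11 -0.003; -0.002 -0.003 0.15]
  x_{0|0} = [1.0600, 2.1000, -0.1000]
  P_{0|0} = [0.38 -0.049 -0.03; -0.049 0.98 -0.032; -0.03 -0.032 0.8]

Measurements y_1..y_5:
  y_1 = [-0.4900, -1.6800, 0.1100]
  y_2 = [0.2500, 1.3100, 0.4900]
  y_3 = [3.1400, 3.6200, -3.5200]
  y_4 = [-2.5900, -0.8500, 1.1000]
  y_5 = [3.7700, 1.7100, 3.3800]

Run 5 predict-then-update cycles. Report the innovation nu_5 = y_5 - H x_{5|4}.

step 1: x^-=[1.4780, 2.6090, 0.4760]  P^-=[0.5428 0.2309 -0.0236; 0.2309 1.4392 0.3143; -0.0236 0.3143 0.7417]  S=[1.1659 0.2244 0.0367; 0.2244 1.4103 0.4388; 0.0367 0.4388 1.0639]  K=[0.4676 0.0473 -0.1433; 0.1250 0.9092 0.0940; 0.0876 -0.0899 0.7867]  nu=[-2.1746, -3.8967, -0.4548]  x^+=[0.3421, -1.2484, 0.2780]  P^+=[0.2638 0.0741 0.0281; 0.0741 0.1190 0.0087; 0.0281 0.0087 0.1234]
step 2: x^-=[0.0253, -1.3172, 0.0421]  P^-=[0.4306 0.1481 0.0512; 0.1481 0.3516 0.0996; 0.0512 0.0996 0.2870]  S=[1.0516 0.0778 0.0239; 0.0778 0.4004 0.0949; 0.0239 0.0949 0.4692]  K=[0.4228 0.0474 -0.0886; 0.1172 0.7161 0.1130; 0.0847 -0.0235 0.6221]  nu=[0.2838, 2.6376, 0.6779]  x^+=[0.2103, 0.6815, 0.4258]  P^+=[0.2375 0.0678 0.0312; 0.0678 0.0968 0.0144; 0.0312 0.0144 0.0983]
step 3: x^-=[0.3114, 0.9025, 0.5102]  P^-=[0.4022 0.1309 0.0503; 0.1309 0.3200 0.0951; 0.0503 0.0951 0.2709]  S=[1.0207 0.0654 0.0240; 0.0654 0.3760 0.0903; 0.0240 0.0903 0.4508]  K=[0.4080 0.0361 -0.0820; 0.1115 0.6959 0.1165; 0.0833 -0.0181 0.6092]  nu=[2.7018, 2.8453, -4.1089]  x^+=[1.8534, 2.7048, -1.8192]  P^+=[0.2290 0.0644 0.0308; 0.0644 0.0937 0.0147; 0.0308 0.0147 0.0962]
step 4: x^-=[2.5195, 3.1538, -0.6998]  P^-=[0.3931 0.1246 0.0482; 0.1246 0.3141 0.0933; 0.0482 0.0933 0.2690]  S=[1.0101 0.0611 0.0226; 0.0611 0.3728 0.0895; 0.0226 0.0895 0.4492]  K=[0.4029 0.0312 -0.0821; 0.1092 0.6924 0.1166; 0.0824 -0.0182 0.6080]  nu=[-5.1552, -3.5013, 1.8684]  x^+=[0.1800, 0.3845, 0.0751]  P^+=[0.2261 0.0631 0.0303; 0.0631 0.0930 0.0145; 0.0303 0.0145 0.0959]
step 5: x^-=[0.2488, 0.4917, 0.1616]  P^-=[0.3900 0.1223 0.0471; 0.1223 0.3124 0.0925; 0.0471 0.0925 0.2685]  S=[1.0064 0.0595 0.0218; 0.0595 0.3720 0.0891; 0.0218 0.0891 0.4489]  K=[0.4011 0.0294 -0.0826; 0.1084 0.6915 0.1164; 0.0820 -0.0186 0.6078]  nu=[3.4707, 1.2933, 3.1945]  x^+=[1.4152, 2.1340, 2.3638]  P^+=[0.2251 0.0626 0.0301; 0.0626 0.0928 0.0144; 0.0301 0.0144 0.0958]

innov = [3.4707, 1.2933, 3.1945]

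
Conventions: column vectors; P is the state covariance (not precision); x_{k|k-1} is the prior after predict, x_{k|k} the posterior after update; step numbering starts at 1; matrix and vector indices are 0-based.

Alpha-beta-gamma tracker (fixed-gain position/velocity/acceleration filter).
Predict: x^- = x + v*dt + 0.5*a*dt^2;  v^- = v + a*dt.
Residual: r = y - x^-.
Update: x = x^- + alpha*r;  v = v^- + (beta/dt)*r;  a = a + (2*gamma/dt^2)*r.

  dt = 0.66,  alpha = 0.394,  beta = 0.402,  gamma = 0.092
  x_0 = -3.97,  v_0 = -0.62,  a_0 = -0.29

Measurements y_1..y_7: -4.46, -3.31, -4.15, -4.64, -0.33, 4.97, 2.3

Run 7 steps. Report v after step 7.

v_post = 6.6728

step 1: x_pred=-4.4424  r=-0.0176  x^+=-4.4493  v^+=-0.8221  a^+=-0.2975
step 2: x_pred=-5.0567  r=1.7467  x^+=-4.3685  v^+=0.0454  a^+=0.4404
step 3: x_pred=-4.2426  r=0.0926  x^+=-4.2061  v^+=0.3925  a^+=0.4795
step 4: x_pred=-3.8426  r=-0.7974  x^+=-4.1568  v^+=0.2233  a^+=0.1427
step 5: x_pred=-3.9784  r=3.6484  x^+=-2.5409  v^+=2.5396  a^+=1.6838
step 6: x_pred=-0.4980  r=5.4680  x^+=1.6564  v^+=6.9814  a^+=3.9935
step 7: x_pred=7.1339  r=-4.8339  x^+=5.2293  v^+=6.6728  a^+=1.9516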